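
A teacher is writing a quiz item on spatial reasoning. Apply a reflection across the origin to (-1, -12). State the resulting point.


Transformation: reflection
Original point: (-1, -12)
Rule for reflection through the origin: (x, y) -> (-x, -y)
Apply: (-1, -12) -> (1, 12)
(1, 12)


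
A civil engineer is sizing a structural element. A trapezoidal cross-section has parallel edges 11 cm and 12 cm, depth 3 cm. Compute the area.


Shape: trapezoid
Parallel sides a = 11 cm, b = 12 cm; Height h = 3 cm
Formula: A = (a + b) * h / 2
a + b = 11 + 12 = 23
A = 23 * 3 / 2
A = 69 / 2
A = 34.5
34.5 cm^2


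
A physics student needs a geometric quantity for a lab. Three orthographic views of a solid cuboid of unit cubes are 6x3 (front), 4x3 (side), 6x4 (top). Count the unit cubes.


Orthographic views of a solid rectangular block:
Front view 6 x 3 -> length = 6, height = 3
Side view 4 x 3 -> width = 4, height = 3 (consistent)
Top view 6 x 4 -> confirms length = 6, width = 4
The block is 6 x 4 x 3.
Total unit cubes = 6 * 4 * 3 = 72
72 unit cubes


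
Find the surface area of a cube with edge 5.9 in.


Shape: cube
Side s = 5.9 in
A cube has 6 square faces.
Formula: SA = 6 * s^2
s^2 = 34.81
SA = 6 * 34.81
SA = 208.86
208.86 in^2


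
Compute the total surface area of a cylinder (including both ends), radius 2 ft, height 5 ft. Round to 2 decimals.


Shape: closed cylinder
Radius r = 2 ft, Height h = 5 ft
Formula: SA = 2*pi*r^2 + 2*pi*r*h = 2*pi*r*(r + h)
r + h = 7
2 * r * (r + h) = 2 * 2 * 7 = 28
SA = 28 * pi
SA = 87.96
87.96 ft^2


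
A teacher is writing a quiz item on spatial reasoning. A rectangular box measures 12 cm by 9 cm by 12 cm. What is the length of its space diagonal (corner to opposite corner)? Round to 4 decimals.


Shape: rectangular box (space diagonal)
l = 12 cm, w = 9 cm, h = 12 cm
Visualize: the diagonal of the base, then a right triangle with that diagonal and the height.
Formula: d = sqrt(l^2 + w^2 + h^2)
l^2 + w^2 + h^2 = 144 + 81 + 144 = 369
d = sqrt(369)
d = 19.2094
19.2094 cm


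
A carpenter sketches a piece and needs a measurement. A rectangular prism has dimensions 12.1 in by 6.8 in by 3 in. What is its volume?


Shape: rectangular prism
l = 12.1 in, w = 6.8 in, h = 3 in
Formula: V = l * w * h
V = 12.1 * 6.8 * 3
V = 82.28 * 3
V = 246.84
246.84 in^3


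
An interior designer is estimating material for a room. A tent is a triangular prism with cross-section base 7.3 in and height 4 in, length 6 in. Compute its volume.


Shape: triangular prism
Triangle base = 7.3 in, triangle height = 4 in, prism length L = 6 in
Formula: V = (1/2 * b * h_tri) * L
Cross-section area = 0.5 * 7.3 * 4 = 14.6
V = 14.6 * 6
V = 87.6
87.6 in^3


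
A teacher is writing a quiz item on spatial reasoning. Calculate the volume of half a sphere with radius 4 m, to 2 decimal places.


Shape: hemisphere (half of a sphere)
Radius r = 4 m
Formula: V = (1/2) * (4/3) * pi * r^3 = (2/3) * pi * r^3
r^3 = 64
(2/3) * 64 = 42.666667
V = 42.666667 * pi
V = 134.04
134.04 m^3


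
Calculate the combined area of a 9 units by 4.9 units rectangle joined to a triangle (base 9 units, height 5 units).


Composite shape: rectangle + triangle
Rectangle area = 9 * 4.9 = 44.1
Triangle area = 0.5 * 9 * 5 = 22.5
Total = 44.1 + 22.5
Total = 66.6
66.6 units^2


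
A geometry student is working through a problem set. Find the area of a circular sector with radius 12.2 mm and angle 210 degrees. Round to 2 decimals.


Shape: circular sector
Radius r = 12.2 mm, Angle = 210 degrees
Formula: A = (angle/360) * pi * r^2
r^2 = 148.84
Fraction of circle = 210/360
A = (210/360) * pi * 148.84
A = 86.823333 * pi
A = 272.76
272.76 mm^2


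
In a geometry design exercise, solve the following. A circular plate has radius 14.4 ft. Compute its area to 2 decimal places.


Shape: circle
Radius r = 14.4 ft
Formula: A = pi * r^2
r^2 = 14.4^2 = 207.36
A = pi * 207.36
A = 651.44
651.44 ft^2


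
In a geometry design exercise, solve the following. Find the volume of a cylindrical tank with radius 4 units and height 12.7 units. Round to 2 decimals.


Shape: cylinder
Radius r = 4 units, Height h = 12.7 units
Formula: V = pi * r^2 * h
r^2 = 16
V = pi * 16 * 12.7
V = 203.2 * pi
V = 638.37
638.37 units^3


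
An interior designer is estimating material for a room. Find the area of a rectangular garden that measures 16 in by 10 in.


Shape: rectangle
Length l = 16 in, Width w = 10 in
Formula: A = l * w
A = 16 * 10
A = 160
160 in^2


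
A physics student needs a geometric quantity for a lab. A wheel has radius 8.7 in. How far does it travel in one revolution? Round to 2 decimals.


Shape: circle
Radius r = 8.7 in
Formula: C = 2 * pi * r
C = 2 * pi * 8.7
C = 17.4 * pi
C = 54.66
54.66 in


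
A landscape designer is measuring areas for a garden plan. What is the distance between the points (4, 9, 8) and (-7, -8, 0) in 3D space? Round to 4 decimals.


3D distance between two points
P1 = (4, 9, 8), P2 = (-7, -8, 0)
Formula: d = sqrt((x2-x1)^2 + (y2-y1)^2 + (z2-z1)^2)
dx = -7 - 4 = -11
dy = -8 - 9 = -17
dz = 0 - 8 = -8
dx^2 + dy^2 + dz^2 = 121 + 289 + 64 = 474
d = sqrt(474)
d = 21.7715
21.7715 units


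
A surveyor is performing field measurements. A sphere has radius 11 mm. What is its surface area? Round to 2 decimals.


Shape: sphere
Radius r = 11 mm
Formula: SA = 4 * pi * r^2
r^2 = 121
SA = 4 * pi * 121
SA = 484 * pi
SA = 1520.53
1520.53 mm^2


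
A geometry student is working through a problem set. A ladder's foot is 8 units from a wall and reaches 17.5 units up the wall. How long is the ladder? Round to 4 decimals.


Shape: right triangle
Legs a = 8 units, b = 17.5 units
Formula: c = sqrt(a^2 + b^2)
a^2 = 64, b^2 = 306.25
a^2 + b^2 = 370.25
c = sqrt(370.25)
c = 19.2419
19.2419 units


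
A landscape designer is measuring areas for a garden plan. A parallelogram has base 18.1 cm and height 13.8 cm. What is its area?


Shape: parallelogram
Base b = 18.1 cm, Height h = 13.8 cm
Formula: A = b * h
A = 18.1 * 13.8
A = 249.78
249.78 cm^2


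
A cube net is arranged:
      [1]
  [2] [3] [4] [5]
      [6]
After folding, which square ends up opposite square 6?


Net: cross layout. Take square 3 as the base (bottom).
Fold the four squares in the horizontal row up around 3: 2 -> left, 4 -> right, 5 wraps to the top.
Fold 1 and 6 up from 3: 1 -> back, 6 -> front.
Opposite pairs are therefore: (1, 6), (2, 4), (3, 5).
Face 6 is opposite face 1.
face 1


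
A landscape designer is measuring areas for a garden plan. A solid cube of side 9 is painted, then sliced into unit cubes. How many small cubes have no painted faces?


Large cube: 9 x 9 x 9, cut into unit cubes.
n = 9, so n - 2 = 7
Unpainted cubes form the interior (n - 2)^3 block.
(n - 2)^3 = 7^3 = 343
343 unit cubes


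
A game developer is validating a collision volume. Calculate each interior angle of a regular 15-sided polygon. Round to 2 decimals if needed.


Shape: regular pentadecagon (15 sides)
Formula: interior angle = (n - 2) * 180 / n
(n - 2) = 13
(n - 2) * 180 = 2340
angle = 2340 / 15
angle = 156
156 degrees


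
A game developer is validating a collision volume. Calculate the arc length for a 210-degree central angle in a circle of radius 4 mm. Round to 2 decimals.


Shape: circular arc
Radius r = 4 mm, Angle = 210 degrees
Formula: L = (angle/360) * 2 * pi * r
2 * pi * r = 8 * pi
L = (210/360) * 8 * pi
L = 4.666667 * pi
L = 14.66
14.66 mm


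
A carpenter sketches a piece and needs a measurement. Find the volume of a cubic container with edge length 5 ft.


Shape: cube
Side s = 5 ft
Formula: V = s^3
V = 5 * 5 * 5
V = 25 * 5
V = 125
125 ft^3


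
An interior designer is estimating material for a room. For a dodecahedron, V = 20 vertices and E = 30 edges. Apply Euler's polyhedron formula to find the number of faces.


Polyhedron: dodecahedron
Euler's formula for convex polyhedra: V - E + F = 2
Given: V = 20 vertices and E = 30 edges
Solve for F:
F = 2 + E - V = 2 + 30 - 20 = 12
12 faces


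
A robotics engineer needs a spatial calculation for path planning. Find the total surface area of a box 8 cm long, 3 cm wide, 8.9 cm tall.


Shape: rectangular prism
l = 8 cm, w = 3 cm, h = 8.9 cm
Formula: SA = 2(lw + lh + wh)
lw = 24, lh = 71.2, wh = 26.7
lw + lh + wh = 121.9
SA = 2 * 121.9
SA = 243.8
243.8 cm^2


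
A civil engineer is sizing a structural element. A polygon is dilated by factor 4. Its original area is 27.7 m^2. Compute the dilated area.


Linear scale factor k = 4
Original area = 27.7 m^2
Rule: under a linear scaling by k, areas scale by k^2.
k^2 = 4^2 = 16
New area = 27.7 * 16
New area = 443.2
443.2 m^2


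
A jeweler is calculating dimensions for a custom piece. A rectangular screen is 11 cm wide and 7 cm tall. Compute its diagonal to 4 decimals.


Shape: rectangle (diagonal via Pythagoras)
Sides: 11 cm and 7 cm
Formula: d = sqrt(l^2 + w^2)
l^2 = 121, w^2 = 49
l^2 + w^2 = 170
d = sqrt(170)
d = 13.0384
13.0384 cm


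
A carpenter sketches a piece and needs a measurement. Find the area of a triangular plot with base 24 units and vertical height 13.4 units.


Shape: triangle
Base b = 24 units, Height h = 13.4 units
Formula: A = (1/2) * b * h
A = 0.5 * 24 * 13.4
A = 0.5 * 321.6
A = 160.8
160.8 units^2


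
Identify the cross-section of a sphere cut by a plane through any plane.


Solid: sphere
Cutting plane: through any plane
Visualize the intersection of the plane with the solid's surface.
The boundary of the cut region is a circle.
circle


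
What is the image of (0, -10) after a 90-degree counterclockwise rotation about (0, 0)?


Transformation: rotation about the origin
Original point: (0, -10)
Rule for 90 deg counterclockwise: (x, y) -> (-y, x)
Apply: (0, -10) -> (10, 0)
(10, 0)


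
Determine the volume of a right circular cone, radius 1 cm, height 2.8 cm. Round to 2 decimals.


Shape: cone
Radius r = 1 cm, Height h = 2.8 cm
Formula: V = (1/3) * pi * r^2 * h
r^2 = 1
pi * r^2 * h = pi * 1 * 2.8 = 2.8 * pi
V = 2.8 * pi / 3
V = 2.93
2.93 cm^3


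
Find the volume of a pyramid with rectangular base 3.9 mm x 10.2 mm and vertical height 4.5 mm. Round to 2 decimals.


Shape: rectangular pyramid
Base: 3.9 mm x 10.2 mm, Height h = 4.5 mm
Formula: V = (1/3) * base_area * h
base_area = 3.9 * 10.2 = 39.78
base_area * h = 39.78 * 4.5 = 179.01
V = 179.01 / 3
V = 59.67
59.67 mm^3


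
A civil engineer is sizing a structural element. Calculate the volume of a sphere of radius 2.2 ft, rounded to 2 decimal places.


Shape: sphere
Radius r = 2.2 ft
Formula: V = (4/3) * pi * r^3
r^3 = 10.648
(4/3) * 10.648 = 14.197333
V = 14.197333 * pi
V = 44.6
44.6 ft^3


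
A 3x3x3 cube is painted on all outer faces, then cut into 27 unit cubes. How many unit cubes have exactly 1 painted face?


Large cube: 3 x 3 x 3, cut into unit cubes.
n = 3, so n - 2 = 1
Cubes with 1 painted face lie in the interior of each face.
A cube has 6 faces; each contributes (n - 2)^2 = 1 such cubes.
Count = 6 * 1 = 6
6 unit cubes


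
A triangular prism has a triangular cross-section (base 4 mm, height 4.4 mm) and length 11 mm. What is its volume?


Shape: triangular prism
Triangle base = 4 mm, triangle height = 4.4 mm, prism length L = 11 mm
Formula: V = (1/2 * b * h_tri) * L
Cross-section area = 0.5 * 4 * 4.4 = 8.8
V = 8.8 * 11
V = 96.8
96.8 mm^3


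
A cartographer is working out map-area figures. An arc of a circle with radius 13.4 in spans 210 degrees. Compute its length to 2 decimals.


Shape: circular arc
Radius r = 13.4 in, Angle = 210 degrees
Formula: L = (angle/360) * 2 * pi * r
2 * pi * r = 26.8 * pi
L = (210/360) * 26.8 * pi
L = 15.633333 * pi
L = 49.11
49.11 in


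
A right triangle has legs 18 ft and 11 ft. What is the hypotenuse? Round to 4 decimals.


Shape: right triangle
Legs a = 18 ft, b = 11 ft
Formula: c = sqrt(a^2 + b^2)
a^2 = 324, b^2 = 121
a^2 + b^2 = 445
c = sqrt(445)
c = 21.095
21.095 ft


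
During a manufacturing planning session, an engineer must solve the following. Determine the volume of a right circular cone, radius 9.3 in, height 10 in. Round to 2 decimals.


Shape: cone
Radius r = 9.3 in, Height h = 10 in
Formula: V = (1/3) * pi * r^2 * h
r^2 = 86.49
pi * r^2 * h = pi * 86.49 * 10 = 864.9 * pi
V = 864.9 * pi / 3
V = 905.72
905.72 in^3


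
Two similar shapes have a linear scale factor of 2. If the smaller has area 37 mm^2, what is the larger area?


Linear scale factor k = 2
Original area = 37 mm^2
Rule: under a linear scaling by k, areas scale by k^2.
k^2 = 2^2 = 4
New area = 37 * 4
New area = 148
148 mm^2


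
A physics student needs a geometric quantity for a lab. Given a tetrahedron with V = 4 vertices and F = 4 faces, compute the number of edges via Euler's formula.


Polyhedron: tetrahedron
Euler's formula for convex polyhedra: V - E + F = 2
Given: V = 4 vertices and F = 4 faces
Solve for E:
E = V + F - 2 = 4 + 4 - 2 = 6
6 edges


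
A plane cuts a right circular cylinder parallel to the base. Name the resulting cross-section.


Solid: right circular cylinder
Cutting plane: parallel to the base
Visualize the intersection of the plane with the solid's surface.
The boundary of the cut region is a circle.
circle


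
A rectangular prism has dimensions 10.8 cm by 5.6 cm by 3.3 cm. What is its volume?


Shape: rectangular prism
l = 10.8 cm, w = 5.6 cm, h = 3.3 cm
Formula: V = l * w * h
V = 10.8 * 5.6 * 3.3
V = 60.48 * 3.3
V = 199.584
199.584 cm^3


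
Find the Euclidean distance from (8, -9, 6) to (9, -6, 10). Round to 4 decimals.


3D distance between two points
P1 = (8, -9, 6), P2 = (9, -6, 10)
Formula: d = sqrt((x2-x1)^2 + (y2-y1)^2 + (z2-z1)^2)
dx = 9 - 8 = 1
dy = -6 - -9 = 3
dz = 10 - 6 = 4
dx^2 + dy^2 + dz^2 = 1 + 9 + 16 = 26
d = sqrt(26)
d = 5.099
5.099 units


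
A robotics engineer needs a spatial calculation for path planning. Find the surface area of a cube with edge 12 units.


Shape: cube
Side s = 12 units
A cube has 6 square faces.
Formula: SA = 6 * s^2
s^2 = 144
SA = 6 * 144
SA = 864
864 units^2


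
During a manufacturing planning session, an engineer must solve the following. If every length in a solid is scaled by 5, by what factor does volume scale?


Linear scale factor k = 5
Rule: under a linear scaling by k, volumes scale by k^3.
k^3 = 5 * 5 * 5
k^3 = 25 * 5
k^3 = 125
Volume scales by a factor of 125.
125 (dimensionless)


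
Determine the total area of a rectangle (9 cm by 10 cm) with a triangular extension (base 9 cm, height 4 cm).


Composite shape: rectangle + triangle
Rectangle area = 9 * 10 = 90
Triangle area = 0.5 * 9 * 4 = 18
Total = 90 + 18
Total = 108
108 cm^2


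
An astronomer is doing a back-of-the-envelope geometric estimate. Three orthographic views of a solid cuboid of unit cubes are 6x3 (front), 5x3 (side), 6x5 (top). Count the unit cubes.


Orthographic views of a solid rectangular block:
Front view 6 x 3 -> length = 6, height = 3
Side view 5 x 3 -> width = 5, height = 3 (consistent)
Top view 6 x 5 -> confirms length = 6, width = 5
The block is 6 x 5 x 3.
Total unit cubes = 6 * 5 * 3 = 90
90 unit cubes


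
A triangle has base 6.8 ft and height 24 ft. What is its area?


Shape: triangle
Base b = 6.8 ft, Height h = 24 ft
Formula: A = (1/2) * b * h
A = 0.5 * 6.8 * 24
A = 0.5 * 163.2
A = 81.6
81.6 ft^2


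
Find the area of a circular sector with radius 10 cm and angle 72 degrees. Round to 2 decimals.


Shape: circular sector
Radius r = 10 cm, Angle = 72 degrees
Formula: A = (angle/360) * pi * r^2
r^2 = 100
Fraction of circle = 72/360
A = (72/360) * pi * 100
A = 20 * pi
A = 62.83
62.83 cm^2


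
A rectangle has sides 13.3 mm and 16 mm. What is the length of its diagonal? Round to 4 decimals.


Shape: rectangle (diagonal via Pythagoras)
Sides: 13.3 mm and 16 mm
Formula: d = sqrt(l^2 + w^2)
l^2 = 176.89, w^2 = 256
l^2 + w^2 = 432.89
d = sqrt(432.89)
d = 20.806
20.806 mm


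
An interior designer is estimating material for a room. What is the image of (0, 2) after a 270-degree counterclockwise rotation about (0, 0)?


Transformation: rotation about the origin
Original point: (0, 2)
Rule for 270 deg counterclockwise: (x, y) -> (y, -x)
Apply: (0, 2) -> (2, 0)
(2, 0)


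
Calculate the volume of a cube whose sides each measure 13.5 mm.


Shape: cube
Side s = 13.5 mm
Formula: V = s^3
V = 13.5 * 13.5 * 13.5
V = 182.25 * 13.5
V = 2460.375
2460.375 mm^3


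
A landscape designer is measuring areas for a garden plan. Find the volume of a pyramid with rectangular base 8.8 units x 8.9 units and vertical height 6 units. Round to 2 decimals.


Shape: rectangular pyramid
Base: 8.8 units x 8.9 units, Height h = 6 units
Formula: V = (1/3) * base_area * h
base_area = 8.8 * 8.9 = 78.32
base_area * h = 78.32 * 6 = 469.92
V = 469.92 / 3
V = 156.64
156.64 units^3


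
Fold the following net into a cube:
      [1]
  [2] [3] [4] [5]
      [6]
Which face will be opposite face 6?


Net: cross layout. Take square 3 as the base (bottom).
Fold the four squares in the horizontal row up around 3: 2 -> left, 4 -> right, 5 wraps to the top.
Fold 1 and 6 up from 3: 1 -> back, 6 -> front.
Opposite pairs are therefore: (1, 6), (2, 4), (3, 5).
Face 6 is opposite face 1.
face 1


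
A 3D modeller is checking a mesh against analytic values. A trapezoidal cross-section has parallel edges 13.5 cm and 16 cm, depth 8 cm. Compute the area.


Shape: trapezoid
Parallel sides a = 13.5 cm, b = 16 cm; Height h = 8 cm
Formula: A = (a + b) * h / 2
a + b = 13.5 + 16 = 29.5
A = 29.5 * 8 / 2
A = 236 / 2
A = 118
118 cm^2


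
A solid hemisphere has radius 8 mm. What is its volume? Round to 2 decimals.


Shape: hemisphere (half of a sphere)
Radius r = 8 mm
Formula: V = (1/2) * (4/3) * pi * r^3 = (2/3) * pi * r^3
r^3 = 512
(2/3) * 512 = 341.333333
V = 341.333333 * pi
V = 1072.33
1072.33 mm^3


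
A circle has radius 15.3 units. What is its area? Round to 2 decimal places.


Shape: circle
Radius r = 15.3 units
Formula: A = pi * r^2
r^2 = 15.3^2 = 234.09
A = pi * 234.09
A = 735.42
735.42 units^2


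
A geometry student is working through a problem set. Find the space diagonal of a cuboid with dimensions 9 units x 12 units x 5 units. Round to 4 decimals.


Shape: rectangular box (space diagonal)
l = 9 units, w = 12 units, h = 5 units
Visualize: the diagonal of the base, then a right triangle with that diagonal and the height.
Formula: d = sqrt(l^2 + w^2 + h^2)
l^2 + w^2 + h^2 = 81 + 144 + 25 = 250
d = sqrt(250)
d = 15.8114
15.8114 units


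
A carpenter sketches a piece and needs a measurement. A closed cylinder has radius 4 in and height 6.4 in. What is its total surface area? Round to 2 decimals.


Shape: closed cylinder
Radius r = 4 in, Height h = 6.4 in
Formula: SA = 2*pi*r^2 + 2*pi*r*h = 2*pi*r*(r + h)
r + h = 10.4
2 * r * (r + h) = 2 * 4 * 10.4 = 83.2
SA = 83.2 * pi
SA = 261.38
261.38 in^2


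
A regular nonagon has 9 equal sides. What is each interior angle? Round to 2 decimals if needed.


Shape: regular nonagon (9 sides)
Formula: interior angle = (n - 2) * 180 / n
(n - 2) = 7
(n - 2) * 180 = 1260
angle = 1260 / 9
angle = 140
140 degrees


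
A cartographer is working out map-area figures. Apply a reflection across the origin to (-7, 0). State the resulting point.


Transformation: reflection
Original point: (-7, 0)
Rule for reflection through the origin: (x, y) -> (-x, -y)
Apply: (-7, 0) -> (7, 0)
(7, 0)


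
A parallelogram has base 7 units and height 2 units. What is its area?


Shape: parallelogram
Base b = 7 units, Height h = 2 units
Formula: A = b * h
A = 7 * 2
A = 14
14 units^2


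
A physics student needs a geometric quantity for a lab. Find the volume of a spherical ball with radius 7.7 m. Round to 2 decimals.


Shape: sphere
Radius r = 7.7 m
Formula: V = (4/3) * pi * r^3
r^3 = 456.533
(4/3) * 456.533 = 608.710667
V = 608.710667 * pi
V = 1912.32
1912.32 m^3


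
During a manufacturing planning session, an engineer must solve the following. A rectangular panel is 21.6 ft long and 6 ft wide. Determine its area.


Shape: rectangle
Length l = 21.6 ft, Width w = 6 ft
Formula: A = l * w
A = 21.6 * 6
A = 129.6
129.6 ft^2


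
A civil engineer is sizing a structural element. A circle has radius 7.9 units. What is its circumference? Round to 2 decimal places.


Shape: circle
Radius r = 7.9 units
Formula: C = 2 * pi * r
C = 2 * pi * 7.9
C = 15.8 * pi
C = 49.64
49.64 units


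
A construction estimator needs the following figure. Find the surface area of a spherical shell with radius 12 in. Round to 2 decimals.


Shape: sphere
Radius r = 12 in
Formula: SA = 4 * pi * r^2
r^2 = 144
SA = 4 * pi * 144
SA = 576 * pi
SA = 1809.56
1809.56 in^2


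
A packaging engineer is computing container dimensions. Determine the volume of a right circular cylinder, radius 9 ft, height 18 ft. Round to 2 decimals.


Shape: cylinder
Radius r = 9 ft, Height h = 18 ft
Formula: V = pi * r^2 * h
r^2 = 81
V = pi * 81 * 18
V = 1458 * pi
V = 4580.44
4580.44 ft^3


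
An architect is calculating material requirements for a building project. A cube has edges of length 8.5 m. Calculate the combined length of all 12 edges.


Shape: cube
Side s = 8.5 m
A cube has 12 edges, all equal.
Formula: total edge length = 12 * s
Total = 12 * 8.5
Total = 102
102 m


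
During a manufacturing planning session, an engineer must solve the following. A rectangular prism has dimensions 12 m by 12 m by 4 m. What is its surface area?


Shape: rectangular prism
l = 12 m, w = 12 m, h = 4 m
Formula: SA = 2(lw + lh + wh)
lw = 144, lh = 48, wh = 48
lw + lh + wh = 240
SA = 2 * 240
SA = 480
480 m^2


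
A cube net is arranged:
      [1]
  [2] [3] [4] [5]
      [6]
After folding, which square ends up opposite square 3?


Net: cross layout. Take square 3 as the base (bottom).
Fold the four squares in the horizontal row up around 3: 2 -> left, 4 -> right, 5 wraps to the top.
Fold 1 and 6 up from 3: 1 -> back, 6 -> front.
Opposite pairs are therefore: (1, 6), (2, 4), (3, 5).
Face 3 is opposite face 5.
face 5


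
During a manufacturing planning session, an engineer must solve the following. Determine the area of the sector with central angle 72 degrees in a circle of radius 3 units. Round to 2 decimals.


Shape: circular sector
Radius r = 3 units, Angle = 72 degrees
Formula: A = (angle/360) * pi * r^2
r^2 = 9
Fraction of circle = 72/360
A = (72/360) * pi * 9
A = 1.8 * pi
A = 5.65
5.65 units^2


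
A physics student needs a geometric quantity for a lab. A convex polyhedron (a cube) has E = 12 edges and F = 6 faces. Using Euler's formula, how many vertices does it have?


Polyhedron: cube
Euler's formula for convex polyhedra: V - E + F = 2
Given: E = 12 edges and F = 6 faces
Solve for V:
V = 2 + E - F = 2 + 12 - 6 = 8
8 vertices


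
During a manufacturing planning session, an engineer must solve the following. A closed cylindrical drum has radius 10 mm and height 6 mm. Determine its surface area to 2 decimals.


Shape: closed cylinder
Radius r = 10 mm, Height h = 6 mm
Formula: SA = 2*pi*r^2 + 2*pi*r*h = 2*pi*r*(r + h)
r + h = 16
2 * r * (r + h) = 2 * 10 * 16 = 320
SA = 320 * pi
SA = 1005.31
1005.31 mm^2


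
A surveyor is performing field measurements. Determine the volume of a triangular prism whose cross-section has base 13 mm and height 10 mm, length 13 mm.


Shape: triangular prism
Triangle base = 13 mm, triangle height = 10 mm, prism length L = 13 mm
Formula: V = (1/2 * b * h_tri) * L
Cross-section area = 0.5 * 13 * 10 = 65
V = 65 * 13
V = 845
845 mm^3


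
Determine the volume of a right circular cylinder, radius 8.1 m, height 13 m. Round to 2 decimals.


Shape: cylinder
Radius r = 8.1 m, Height h = 13 m
Formula: V = pi * r^2 * h
r^2 = 65.61
V = pi * 65.61 * 13
V = 852.93 * pi
V = 2679.56
2679.56 m^3


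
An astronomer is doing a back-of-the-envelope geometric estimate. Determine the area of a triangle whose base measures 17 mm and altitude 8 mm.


Shape: triangle
Base b = 17 mm, Height h = 8 mm
Formula: A = (1/2) * b * h
A = 0.5 * 17 * 8
A = 0.5 * 136
A = 68
68 mm^2


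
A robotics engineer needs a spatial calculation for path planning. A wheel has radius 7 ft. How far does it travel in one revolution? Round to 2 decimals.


Shape: circle
Radius r = 7 ft
Formula: C = 2 * pi * r
C = 2 * pi * 7
C = 14 * pi
C = 43.98
43.98 ft


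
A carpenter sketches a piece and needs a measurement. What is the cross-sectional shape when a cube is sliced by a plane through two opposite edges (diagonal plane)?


Solid: cube
Cutting plane: through two opposite edges (diagonal plane)
Visualize the intersection of the plane with the solid's surface.
The boundary of the cut region is a rectangle.
rectangle


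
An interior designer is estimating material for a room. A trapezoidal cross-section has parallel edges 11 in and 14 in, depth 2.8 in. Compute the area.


Shape: trapezoid
Parallel sides a = 11 in, b = 14 in; Height h = 2.8 in
Formula: A = (a + b) * h / 2
a + b = 11 + 14 = 25
A = 25 * 2.8 / 2
A = 70 / 2
A = 35
35 in^2


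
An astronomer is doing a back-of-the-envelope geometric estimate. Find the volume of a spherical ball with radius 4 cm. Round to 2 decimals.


Shape: sphere
Radius r = 4 cm
Formula: V = (4/3) * pi * r^3
r^3 = 64
(4/3) * 64 = 85.333333
V = 85.333333 * pi
V = 268.08
268.08 cm^3


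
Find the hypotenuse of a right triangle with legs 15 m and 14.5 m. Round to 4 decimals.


Shape: right triangle
Legs a = 15 m, b = 14.5 m
Formula: c = sqrt(a^2 + b^2)
a^2 = 225, b^2 = 210.25
a^2 + b^2 = 435.25
c = sqrt(435.25)
c = 20.8626
20.8626 m


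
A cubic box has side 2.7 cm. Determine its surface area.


Shape: cube
Side s = 2.7 cm
A cube has 6 square faces.
Formula: SA = 6 * s^2
s^2 = 7.29
SA = 6 * 7.29
SA = 43.74
43.74 cm^2


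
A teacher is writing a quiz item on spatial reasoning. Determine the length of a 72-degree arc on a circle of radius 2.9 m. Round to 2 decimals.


Shape: circular arc
Radius r = 2.9 m, Angle = 72 degrees
Formula: L = (angle/360) * 2 * pi * r
2 * pi * r = 5.8 * pi
L = (72/360) * 5.8 * pi
L = 1.16 * pi
L = 3.64
3.64 m


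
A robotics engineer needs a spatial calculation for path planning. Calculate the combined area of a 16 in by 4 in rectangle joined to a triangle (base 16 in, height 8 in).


Composite shape: rectangle + triangle
Rectangle area = 16 * 4 = 64
Triangle area = 0.5 * 16 * 8 = 64
Total = 64 + 64
Total = 128
128 in^2


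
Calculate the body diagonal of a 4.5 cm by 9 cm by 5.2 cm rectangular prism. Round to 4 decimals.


Shape: rectangular box (space diagonal)
l = 4.5 cm, w = 9 cm, h = 5.2 cm
Visualize: the diagonal of the base, then a right triangle with that diagonal and the height.
Formula: d = sqrt(l^2 + w^2 + h^2)
l^2 + w^2 + h^2 = 20.25 + 81 + 27.04 = 128.29
d = sqrt(128.29)
d = 11.3265
11.3265 cm


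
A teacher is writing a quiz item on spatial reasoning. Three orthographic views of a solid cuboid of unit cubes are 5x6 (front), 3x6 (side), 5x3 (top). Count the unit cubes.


Orthographic views of a solid rectangular block:
Front view 5 x 6 -> length = 5, height = 6
Side view 3 x 6 -> width = 3, height = 6 (consistent)
Top view 5 x 3 -> confirms length = 5, width = 3
The block is 5 x 3 x 6.
Total unit cubes = 5 * 3 * 6 = 90
90 unit cubes


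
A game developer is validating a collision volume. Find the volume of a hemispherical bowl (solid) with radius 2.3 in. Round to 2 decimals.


Shape: hemisphere (half of a sphere)
Radius r = 2.3 in
Formula: V = (1/2) * (4/3) * pi * r^3 = (2/3) * pi * r^3
r^3 = 12.167
(2/3) * 12.167 = 8.111333
V = 8.111333 * pi
V = 25.48
25.48 in^3


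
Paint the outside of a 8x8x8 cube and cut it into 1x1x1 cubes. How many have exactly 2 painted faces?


Large cube: 8 x 8 x 8, cut into unit cubes.
n = 8, so n - 2 = 6
Cubes with 2 painted faces lie along the edges, excluding corners.
A cube has 12 edges; each contributes (n - 2) = 6 such cubes.
Count = 12 * 6 = 72
72 unit cubes


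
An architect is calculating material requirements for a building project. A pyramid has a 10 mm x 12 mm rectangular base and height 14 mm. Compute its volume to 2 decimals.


Shape: rectangular pyramid
Base: 10 mm x 12 mm, Height h = 14 mm
Formula: V = (1/3) * base_area * h
base_area = 10 * 12 = 120
base_area * h = 120 * 14 = 1680
V = 1680 / 3
V = 560
560 mm^3


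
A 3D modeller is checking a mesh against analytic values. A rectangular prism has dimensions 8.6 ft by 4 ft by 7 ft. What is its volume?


Shape: rectangular prism
l = 8.6 ft, w = 4 ft, h = 7 ft
Formula: V = l * w * h
V = 8.6 * 4 * 7
V = 34.4 * 7
V = 240.8
240.8 ft^3


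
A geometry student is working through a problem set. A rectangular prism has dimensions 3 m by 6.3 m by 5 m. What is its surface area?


Shape: rectangular prism
l = 3 m, w = 6.3 m, h = 5 m
Formula: SA = 2(lw + lh + wh)
lw = 18.9, lh = 15, wh = 31.5
lw + lh + wh = 65.4
SA = 2 * 65.4
SA = 130.8
130.8 m^2


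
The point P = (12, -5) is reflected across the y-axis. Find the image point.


Transformation: reflection
Original point: (12, -5)
Rule for reflection over the y-axis: (x, y) -> (-x, y)
Apply: (12, -5) -> (-12, -5)
(-12, -5)


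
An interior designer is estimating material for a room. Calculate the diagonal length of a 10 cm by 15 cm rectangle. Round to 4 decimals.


Shape: rectangle (diagonal via Pythagoras)
Sides: 10 cm and 15 cm
Formula: d = sqrt(l^2 + w^2)
l^2 = 100, w^2 = 225
l^2 + w^2 = 325
d = sqrt(325)
d = 18.0278
18.0278 cm


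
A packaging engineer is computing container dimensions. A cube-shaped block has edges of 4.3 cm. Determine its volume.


Shape: cube
Side s = 4.3 cm
Formula: V = s^3
V = 4.3 * 4.3 * 4.3
V = 18.49 * 4.3
V = 79.507
79.507 cm^3


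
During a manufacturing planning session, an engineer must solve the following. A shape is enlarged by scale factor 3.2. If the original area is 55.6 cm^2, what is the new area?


Linear scale factor k = 3.2
Original area = 55.6 cm^2
Rule: under a linear scaling by k, areas scale by k^2.
k^2 = 3.2^2 = 10.24
New area = 55.6 * 10.24
New area = 569.344
569.344 cm^2


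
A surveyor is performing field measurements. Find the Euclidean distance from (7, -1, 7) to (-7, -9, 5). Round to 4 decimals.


3D distance between two points
P1 = (7, -1, 7), P2 = (-7, -9, 5)
Formula: d = sqrt((x2-x1)^2 + (y2-y1)^2 + (z2-z1)^2)
dx = -7 - 7 = -14
dy = -9 - -1 = -8
dz = 5 - 7 = -2
dx^2 + dy^2 + dz^2 = 196 + 64 + 4 = 264
d = sqrt(264)
d = 16.2481
16.2481 units


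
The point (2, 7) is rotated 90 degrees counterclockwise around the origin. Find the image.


Transformation: rotation about the origin
Original point: (2, 7)
Rule for 90 deg counterclockwise: (x, y) -> (-y, x)
Apply: (2, 7) -> (-7, 2)
(-7, 2)


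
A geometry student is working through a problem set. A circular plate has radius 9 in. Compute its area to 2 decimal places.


Shape: circle
Radius r = 9 in
Formula: A = pi * r^2
r^2 = 9^2 = 81
A = pi * 81
A = 254.47
254.47 in^2


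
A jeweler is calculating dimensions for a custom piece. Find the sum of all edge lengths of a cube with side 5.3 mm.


Shape: cube
Side s = 5.3 mm
A cube has 12 edges, all equal.
Formula: total edge length = 12 * s
Total = 12 * 5.3
Total = 63.6
63.6 mm


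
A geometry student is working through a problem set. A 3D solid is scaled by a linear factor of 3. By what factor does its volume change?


Linear scale factor k = 3
Rule: under a linear scaling by k, volumes scale by k^3.
k^3 = 3 * 3 * 3
k^3 = 9 * 3
k^3 = 27
Volume scales by a factor of 27.
27 (dimensionless)


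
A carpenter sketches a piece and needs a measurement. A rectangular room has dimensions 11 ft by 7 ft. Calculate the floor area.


Shape: rectangle
Length l = 11 ft, Width w = 7 ft
Formula: A = l * w
A = 11 * 7
A = 77
77 ft^2


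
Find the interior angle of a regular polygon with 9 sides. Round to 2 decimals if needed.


Shape: regular nonagon (9 sides)
Formula: interior angle = (n - 2) * 180 / n
(n - 2) = 7
(n - 2) * 180 = 1260
angle = 1260 / 9
angle = 140
140 degrees


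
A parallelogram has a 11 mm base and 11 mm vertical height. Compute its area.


Shape: parallelogram
Base b = 11 mm, Height h = 11 mm
Formula: A = b * h
A = 11 * 11
A = 121
121 mm^2


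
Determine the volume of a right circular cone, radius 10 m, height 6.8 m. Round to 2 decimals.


Shape: cone
Radius r = 10 m, Height h = 6.8 m
Formula: V = (1/3) * pi * r^2 * h
r^2 = 100
pi * r^2 * h = pi * 100 * 6.8 = 680 * pi
V = 680 * pi / 3
V = 712.09
712.09 m^3


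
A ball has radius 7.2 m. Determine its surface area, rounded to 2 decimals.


Shape: sphere
Radius r = 7.2 m
Formula: SA = 4 * pi * r^2
r^2 = 51.84
SA = 4 * pi * 51.84
SA = 207.36 * pi
SA = 651.44
651.44 m^2


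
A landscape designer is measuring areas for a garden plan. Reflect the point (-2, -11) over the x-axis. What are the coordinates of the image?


Transformation: reflection
Original point: (-2, -11)
Rule for reflection over the x-axis: (x, y) -> (x, -y)
Apply: (-2, -11) -> (-2, 11)
(-2, 11)


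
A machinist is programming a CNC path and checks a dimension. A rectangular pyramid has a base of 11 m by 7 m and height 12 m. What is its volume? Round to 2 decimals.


Shape: rectangular pyramid
Base: 11 m x 7 m, Height h = 12 m
Formula: V = (1/3) * base_area * h
base_area = 11 * 7 = 77
base_area * h = 77 * 12 = 924
V = 924 / 3
V = 308
308 m^3


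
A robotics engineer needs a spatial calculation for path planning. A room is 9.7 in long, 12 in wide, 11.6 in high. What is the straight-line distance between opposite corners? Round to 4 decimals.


Shape: rectangular box (space diagonal)
l = 9.7 in, w = 12 in, h = 11.6 in
Visualize: the diagonal of the base, then a right triangle with that diagonal and the height.
Formula: d = sqrt(l^2 + w^2 + h^2)
l^2 + w^2 + h^2 = 94.09 + 144 + 134.56 = 372.65
d = sqrt(372.65)
d = 19.3041
19.3041 in


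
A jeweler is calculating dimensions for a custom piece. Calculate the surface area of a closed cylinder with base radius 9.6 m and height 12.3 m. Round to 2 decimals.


Shape: closed cylinder
Radius r = 9.6 m, Height h = 12.3 m
Formula: SA = 2*pi*r^2 + 2*pi*r*h = 2*pi*r*(r + h)
r + h = 21.9
2 * r * (r + h) = 2 * 9.6 * 21.9 = 420.48
SA = 420.48 * pi
SA = 1320.98
1320.98 m^2


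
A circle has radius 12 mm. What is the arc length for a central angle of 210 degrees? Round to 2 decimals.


Shape: circular arc
Radius r = 12 mm, Angle = 210 degrees
Formula: L = (angle/360) * 2 * pi * r
2 * pi * r = 24 * pi
L = (210/360) * 24 * pi
L = 14 * pi
L = 43.98
43.98 mm


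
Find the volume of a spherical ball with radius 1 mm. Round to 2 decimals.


Shape: sphere
Radius r = 1 mm
Formula: V = (4/3) * pi * r^3
r^3 = 1
(4/3) * 1 = 1.333333
V = 1.333333 * pi
V = 4.19
4.19 mm^3


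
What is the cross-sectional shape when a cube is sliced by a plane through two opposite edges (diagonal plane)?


Solid: cube
Cutting plane: through two opposite edges (diagonal plane)
Visualize the intersection of the plane with the solid's surface.
The boundary of the cut region is a rectangle.
rectangle


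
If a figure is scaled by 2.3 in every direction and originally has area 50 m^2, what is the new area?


Linear scale factor k = 2.3
Original area = 50 m^2
Rule: under a linear scaling by k, areas scale by k^2.
k^2 = 2.3^2 = 5.29
New area = 50 * 5.29
New area = 264.5
264.5 m^2


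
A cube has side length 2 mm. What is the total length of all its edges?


Shape: cube
Side s = 2 mm
A cube has 12 edges, all equal.
Formula: total edge length = 12 * s
Total = 12 * 2
Total = 24
24 mm


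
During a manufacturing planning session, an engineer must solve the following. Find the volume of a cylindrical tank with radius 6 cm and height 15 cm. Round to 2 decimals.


Shape: cylinder
Radius r = 6 cm, Height h = 15 cm
Formula: V = pi * r^2 * h
r^2 = 36
V = pi * 36 * 15
V = 540 * pi
V = 1696.46
1696.46 cm^3


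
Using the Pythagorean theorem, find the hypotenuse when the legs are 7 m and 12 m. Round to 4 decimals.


Shape: right triangle
Legs a = 7 m, b = 12 m
Formula: c = sqrt(a^2 + b^2)
a^2 = 49, b^2 = 144
a^2 + b^2 = 193
c = sqrt(193)
c = 13.8924
13.8924 m


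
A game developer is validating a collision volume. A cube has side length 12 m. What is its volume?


Shape: cube
Side s = 12 m
Formula: V = s^3
V = 12 * 12 * 12
V = 144 * 12
V = 1728
1728 m^3


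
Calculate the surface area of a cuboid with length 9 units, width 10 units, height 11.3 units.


Shape: rectangular prism
l = 9 units, w = 10 units, h = 11.3 units
Formula: SA = 2(lw + lh + wh)
lw = 90, lh = 101.7, wh = 113
lw + lh + wh = 304.7
SA = 2 * 304.7
SA = 609.4
609.4 units^2


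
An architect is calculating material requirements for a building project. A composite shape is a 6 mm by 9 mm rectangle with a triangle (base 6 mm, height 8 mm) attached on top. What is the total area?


Composite shape: rectangle + triangle
Rectangle area = 6 * 9 = 54
Triangle area = 0.5 * 6 * 8 = 24
Total = 54 + 24
Total = 78
78 mm^2


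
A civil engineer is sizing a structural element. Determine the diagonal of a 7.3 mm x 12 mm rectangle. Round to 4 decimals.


Shape: rectangle (diagonal via Pythagoras)
Sides: 7.3 mm and 12 mm
Formula: d = sqrt(l^2 + w^2)
l^2 = 53.29, w^2 = 144
l^2 + w^2 = 197.29
d = sqrt(197.29)
d = 14.046
14.046 mm


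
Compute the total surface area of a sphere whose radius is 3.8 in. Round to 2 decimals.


Shape: sphere
Radius r = 3.8 in
Formula: SA = 4 * pi * r^2
r^2 = 14.44
SA = 4 * pi * 14.44
SA = 57.76 * pi
SA = 181.46
181.46 in^2


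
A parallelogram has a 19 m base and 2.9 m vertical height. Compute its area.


Shape: parallelogram
Base b = 19 m, Height h = 2.9 m
Formula: A = b * h
A = 19 * 2.9
A = 55.1
55.1 m^2


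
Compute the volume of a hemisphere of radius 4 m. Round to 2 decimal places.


Shape: hemisphere (half of a sphere)
Radius r = 4 m
Formula: V = (1/2) * (4/3) * pi * r^3 = (2/3) * pi * r^3
r^3 = 64
(2/3) * 64 = 42.666667
V = 42.666667 * pi
V = 134.04
134.04 m^3


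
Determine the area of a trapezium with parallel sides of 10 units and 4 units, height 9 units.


Shape: trapezoid
Parallel sides a = 10 units, b = 4 units; Height h = 9 units
Formula: A = (a + b) * h / 2
a + b = 10 + 4 = 14
A = 14 * 9 / 2
A = 126 / 2
A = 63
63 units^2


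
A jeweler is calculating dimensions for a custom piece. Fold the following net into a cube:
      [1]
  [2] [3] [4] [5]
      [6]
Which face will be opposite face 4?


Net: cross layout. Take square 3 as the base (bottom).
Fold the four squares in the horizontal row up around 3: 2 -> left, 4 -> right, 5 wraps to the top.
Fold 1 and 6 up from 3: 1 -> back, 6 -> front.
Opposite pairs are therefore: (1, 6), (2, 4), (3, 5).
Face 4 is opposite face 2.
face 2


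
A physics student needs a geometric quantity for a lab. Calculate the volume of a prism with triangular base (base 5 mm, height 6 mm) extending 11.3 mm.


Shape: triangular prism
Triangle base = 5 mm, triangle height = 6 mm, prism length L = 11.3 mm
Formula: V = (1/2 * b * h_tri) * L
Cross-section area = 0.5 * 5 * 6 = 15
V = 15 * 11.3
V = 169.5
169.5 mm^3


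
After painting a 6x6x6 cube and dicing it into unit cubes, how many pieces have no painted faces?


Large cube: 6 x 6 x 6, cut into unit cubes.
n = 6, so n - 2 = 4
Unpainted cubes form the interior (n - 2)^3 block.
(n - 2)^3 = 4^3 = 64
64 unit cubes


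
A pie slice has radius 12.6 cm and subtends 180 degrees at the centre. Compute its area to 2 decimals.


Shape: circular sector
Radius r = 12.6 cm, Angle = 180 degrees
Formula: A = (angle/360) * pi * r^2
r^2 = 158.76
Fraction of circle = 180/360
A = (180/360) * pi * 158.76
A = 79.38 * pi
A = 249.38
249.38 cm^2


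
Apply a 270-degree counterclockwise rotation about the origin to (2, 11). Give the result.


Transformation: rotation about the origin
Original point: (2, 11)
Rule for 270 deg counterclockwise: (x, y) -> (y, -x)
Apply: (2, 11) -> (11, -2)
(11, -2)
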